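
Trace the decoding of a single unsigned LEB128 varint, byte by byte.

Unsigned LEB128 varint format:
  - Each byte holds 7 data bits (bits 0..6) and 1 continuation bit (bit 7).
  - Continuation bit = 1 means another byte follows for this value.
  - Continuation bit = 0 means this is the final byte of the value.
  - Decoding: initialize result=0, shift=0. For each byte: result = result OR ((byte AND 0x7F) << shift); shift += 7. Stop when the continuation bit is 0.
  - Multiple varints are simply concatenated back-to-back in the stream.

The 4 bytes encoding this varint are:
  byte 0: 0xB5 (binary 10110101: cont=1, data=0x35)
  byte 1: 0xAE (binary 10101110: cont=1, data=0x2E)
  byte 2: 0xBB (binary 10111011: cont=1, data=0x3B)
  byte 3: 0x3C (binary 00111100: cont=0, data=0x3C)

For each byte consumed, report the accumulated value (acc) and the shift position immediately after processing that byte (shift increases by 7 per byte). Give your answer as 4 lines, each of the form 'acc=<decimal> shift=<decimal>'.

Answer: acc=53 shift=7
acc=5941 shift=14
acc=972597 shift=21
acc=126801717 shift=28

Derivation:
byte 0=0xB5: payload=0x35=53, contrib = 53<<0 = 53; acc -> 53, shift -> 7
byte 1=0xAE: payload=0x2E=46, contrib = 46<<7 = 5888; acc -> 5941, shift -> 14
byte 2=0xBB: payload=0x3B=59, contrib = 59<<14 = 966656; acc -> 972597, shift -> 21
byte 3=0x3C: payload=0x3C=60, contrib = 60<<21 = 125829120; acc -> 126801717, shift -> 28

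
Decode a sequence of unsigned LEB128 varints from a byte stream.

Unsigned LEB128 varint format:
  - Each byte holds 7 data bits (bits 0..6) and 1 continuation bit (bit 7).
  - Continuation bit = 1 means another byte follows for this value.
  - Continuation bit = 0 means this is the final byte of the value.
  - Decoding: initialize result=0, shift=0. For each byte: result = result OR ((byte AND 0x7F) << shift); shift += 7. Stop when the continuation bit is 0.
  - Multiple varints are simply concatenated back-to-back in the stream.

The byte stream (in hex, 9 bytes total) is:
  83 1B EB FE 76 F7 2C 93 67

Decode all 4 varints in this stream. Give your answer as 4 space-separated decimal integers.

  byte[0]=0x83 cont=1 payload=0x03=3: acc |= 3<<0 -> acc=3 shift=7
  byte[1]=0x1B cont=0 payload=0x1B=27: acc |= 27<<7 -> acc=3459 shift=14 [end]
Varint 1: bytes[0:2] = 83 1B -> value 3459 (2 byte(s))
  byte[2]=0xEB cont=1 payload=0x6B=107: acc |= 107<<0 -> acc=107 shift=7
  byte[3]=0xFE cont=1 payload=0x7E=126: acc |= 126<<7 -> acc=16235 shift=14
  byte[4]=0x76 cont=0 payload=0x76=118: acc |= 118<<14 -> acc=1949547 shift=21 [end]
Varint 2: bytes[2:5] = EB FE 76 -> value 1949547 (3 byte(s))
  byte[5]=0xF7 cont=1 payload=0x77=119: acc |= 119<<0 -> acc=119 shift=7
  byte[6]=0x2C cont=0 payload=0x2C=44: acc |= 44<<7 -> acc=5751 shift=14 [end]
Varint 3: bytes[5:7] = F7 2C -> value 5751 (2 byte(s))
  byte[7]=0x93 cont=1 payload=0x13=19: acc |= 19<<0 -> acc=19 shift=7
  byte[8]=0x67 cont=0 payload=0x67=103: acc |= 103<<7 -> acc=13203 shift=14 [end]
Varint 4: bytes[7:9] = 93 67 -> value 13203 (2 byte(s))

Answer: 3459 1949547 5751 13203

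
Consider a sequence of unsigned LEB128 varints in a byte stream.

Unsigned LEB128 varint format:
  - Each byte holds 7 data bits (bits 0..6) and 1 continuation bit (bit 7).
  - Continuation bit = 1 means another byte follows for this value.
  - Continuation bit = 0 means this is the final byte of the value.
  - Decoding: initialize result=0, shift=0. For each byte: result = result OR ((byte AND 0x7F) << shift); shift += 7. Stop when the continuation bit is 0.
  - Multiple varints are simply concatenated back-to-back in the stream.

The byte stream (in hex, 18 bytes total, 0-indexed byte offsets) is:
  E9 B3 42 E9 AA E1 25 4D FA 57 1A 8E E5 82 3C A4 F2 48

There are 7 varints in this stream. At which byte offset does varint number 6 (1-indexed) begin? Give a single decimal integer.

  byte[0]=0xE9 cont=1 payload=0x69=105: acc |= 105<<0 -> acc=105 shift=7
  byte[1]=0xB3 cont=1 payload=0x33=51: acc |= 51<<7 -> acc=6633 shift=14
  byte[2]=0x42 cont=0 payload=0x42=66: acc |= 66<<14 -> acc=1087977 shift=21 [end]
Varint 1: bytes[0:3] = E9 B3 42 -> value 1087977 (3 byte(s))
  byte[3]=0xE9 cont=1 payload=0x69=105: acc |= 105<<0 -> acc=105 shift=7
  byte[4]=0xAA cont=1 payload=0x2A=42: acc |= 42<<7 -> acc=5481 shift=14
  byte[5]=0xE1 cont=1 payload=0x61=97: acc |= 97<<14 -> acc=1594729 shift=21
  byte[6]=0x25 cont=0 payload=0x25=37: acc |= 37<<21 -> acc=79189353 shift=28 [end]
Varint 2: bytes[3:7] = E9 AA E1 25 -> value 79189353 (4 byte(s))
  byte[7]=0x4D cont=0 payload=0x4D=77: acc |= 77<<0 -> acc=77 shift=7 [end]
Varint 3: bytes[7:8] = 4D -> value 77 (1 byte(s))
  byte[8]=0xFA cont=1 payload=0x7A=122: acc |= 122<<0 -> acc=122 shift=7
  byte[9]=0x57 cont=0 payload=0x57=87: acc |= 87<<7 -> acc=11258 shift=14 [end]
Varint 4: bytes[8:10] = FA 57 -> value 11258 (2 byte(s))
  byte[10]=0x1A cont=0 payload=0x1A=26: acc |= 26<<0 -> acc=26 shift=7 [end]
Varint 5: bytes[10:11] = 1A -> value 26 (1 byte(s))
  byte[11]=0x8E cont=1 payload=0x0E=14: acc |= 14<<0 -> acc=14 shift=7
  byte[12]=0xE5 cont=1 payload=0x65=101: acc |= 101<<7 -> acc=12942 shift=14
  byte[13]=0x82 cont=1 payload=0x02=2: acc |= 2<<14 -> acc=45710 shift=21
  byte[14]=0x3C cont=0 payload=0x3C=60: acc |= 60<<21 -> acc=125874830 shift=28 [end]
Varint 6: bytes[11:15] = 8E E5 82 3C -> value 125874830 (4 byte(s))
  byte[15]=0xA4 cont=1 payload=0x24=36: acc |= 36<<0 -> acc=36 shift=7
  byte[16]=0xF2 cont=1 payload=0x72=114: acc |= 114<<7 -> acc=14628 shift=14
  byte[17]=0x48 cont=0 payload=0x48=72: acc |= 72<<14 -> acc=1194276 shift=21 [end]
Varint 7: bytes[15:18] = A4 F2 48 -> value 1194276 (3 byte(s))

Answer: 11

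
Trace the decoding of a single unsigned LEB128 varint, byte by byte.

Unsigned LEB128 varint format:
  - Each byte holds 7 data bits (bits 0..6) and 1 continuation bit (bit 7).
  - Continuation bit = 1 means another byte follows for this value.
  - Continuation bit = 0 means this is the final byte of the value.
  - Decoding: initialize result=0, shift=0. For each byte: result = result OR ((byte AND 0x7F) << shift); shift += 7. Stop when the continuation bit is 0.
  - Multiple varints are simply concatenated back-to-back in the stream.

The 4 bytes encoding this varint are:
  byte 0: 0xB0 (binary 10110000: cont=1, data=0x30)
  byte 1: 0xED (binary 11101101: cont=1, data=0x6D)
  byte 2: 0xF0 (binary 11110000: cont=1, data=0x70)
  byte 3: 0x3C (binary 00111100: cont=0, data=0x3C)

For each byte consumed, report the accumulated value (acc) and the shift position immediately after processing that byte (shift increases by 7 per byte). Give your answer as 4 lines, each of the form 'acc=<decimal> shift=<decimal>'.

byte 0=0xB0: payload=0x30=48, contrib = 48<<0 = 48; acc -> 48, shift -> 7
byte 1=0xED: payload=0x6D=109, contrib = 109<<7 = 13952; acc -> 14000, shift -> 14
byte 2=0xF0: payload=0x70=112, contrib = 112<<14 = 1835008; acc -> 1849008, shift -> 21
byte 3=0x3C: payload=0x3C=60, contrib = 60<<21 = 125829120; acc -> 127678128, shift -> 28

Answer: acc=48 shift=7
acc=14000 shift=14
acc=1849008 shift=21
acc=127678128 shift=28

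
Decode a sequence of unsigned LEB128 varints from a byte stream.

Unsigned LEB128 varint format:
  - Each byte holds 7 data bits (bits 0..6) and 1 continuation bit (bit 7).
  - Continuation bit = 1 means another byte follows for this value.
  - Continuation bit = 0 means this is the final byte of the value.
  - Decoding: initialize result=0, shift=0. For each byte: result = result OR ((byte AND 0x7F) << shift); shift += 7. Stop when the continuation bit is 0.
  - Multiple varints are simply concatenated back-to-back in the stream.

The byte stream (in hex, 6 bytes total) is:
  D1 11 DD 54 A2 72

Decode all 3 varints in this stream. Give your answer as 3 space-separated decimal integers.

  byte[0]=0xD1 cont=1 payload=0x51=81: acc |= 81<<0 -> acc=81 shift=7
  byte[1]=0x11 cont=0 payload=0x11=17: acc |= 17<<7 -> acc=2257 shift=14 [end]
Varint 1: bytes[0:2] = D1 11 -> value 2257 (2 byte(s))
  byte[2]=0xDD cont=1 payload=0x5D=93: acc |= 93<<0 -> acc=93 shift=7
  byte[3]=0x54 cont=0 payload=0x54=84: acc |= 84<<7 -> acc=10845 shift=14 [end]
Varint 2: bytes[2:4] = DD 54 -> value 10845 (2 byte(s))
  byte[4]=0xA2 cont=1 payload=0x22=34: acc |= 34<<0 -> acc=34 shift=7
  byte[5]=0x72 cont=0 payload=0x72=114: acc |= 114<<7 -> acc=14626 shift=14 [end]
Varint 3: bytes[4:6] = A2 72 -> value 14626 (2 byte(s))

Answer: 2257 10845 14626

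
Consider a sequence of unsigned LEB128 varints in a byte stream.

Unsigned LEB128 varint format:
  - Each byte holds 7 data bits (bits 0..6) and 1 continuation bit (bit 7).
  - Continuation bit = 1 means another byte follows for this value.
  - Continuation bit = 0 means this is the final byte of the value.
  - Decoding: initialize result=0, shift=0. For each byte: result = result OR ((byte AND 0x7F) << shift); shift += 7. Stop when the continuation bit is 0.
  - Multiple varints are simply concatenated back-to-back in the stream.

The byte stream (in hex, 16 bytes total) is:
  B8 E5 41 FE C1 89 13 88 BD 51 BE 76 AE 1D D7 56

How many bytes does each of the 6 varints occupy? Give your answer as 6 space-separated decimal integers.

  byte[0]=0xB8 cont=1 payload=0x38=56: acc |= 56<<0 -> acc=56 shift=7
  byte[1]=0xE5 cont=1 payload=0x65=101: acc |= 101<<7 -> acc=12984 shift=14
  byte[2]=0x41 cont=0 payload=0x41=65: acc |= 65<<14 -> acc=1077944 shift=21 [end]
Varint 1: bytes[0:3] = B8 E5 41 -> value 1077944 (3 byte(s))
  byte[3]=0xFE cont=1 payload=0x7E=126: acc |= 126<<0 -> acc=126 shift=7
  byte[4]=0xC1 cont=1 payload=0x41=65: acc |= 65<<7 -> acc=8446 shift=14
  byte[5]=0x89 cont=1 payload=0x09=9: acc |= 9<<14 -> acc=155902 shift=21
  byte[6]=0x13 cont=0 payload=0x13=19: acc |= 19<<21 -> acc=40001790 shift=28 [end]
Varint 2: bytes[3:7] = FE C1 89 13 -> value 40001790 (4 byte(s))
  byte[7]=0x88 cont=1 payload=0x08=8: acc |= 8<<0 -> acc=8 shift=7
  byte[8]=0xBD cont=1 payload=0x3D=61: acc |= 61<<7 -> acc=7816 shift=14
  byte[9]=0x51 cont=0 payload=0x51=81: acc |= 81<<14 -> acc=1334920 shift=21 [end]
Varint 3: bytes[7:10] = 88 BD 51 -> value 1334920 (3 byte(s))
  byte[10]=0xBE cont=1 payload=0x3E=62: acc |= 62<<0 -> acc=62 shift=7
  byte[11]=0x76 cont=0 payload=0x76=118: acc |= 118<<7 -> acc=15166 shift=14 [end]
Varint 4: bytes[10:12] = BE 76 -> value 15166 (2 byte(s))
  byte[12]=0xAE cont=1 payload=0x2E=46: acc |= 46<<0 -> acc=46 shift=7
  byte[13]=0x1D cont=0 payload=0x1D=29: acc |= 29<<7 -> acc=3758 shift=14 [end]
Varint 5: bytes[12:14] = AE 1D -> value 3758 (2 byte(s))
  byte[14]=0xD7 cont=1 payload=0x57=87: acc |= 87<<0 -> acc=87 shift=7
  byte[15]=0x56 cont=0 payload=0x56=86: acc |= 86<<7 -> acc=11095 shift=14 [end]
Varint 6: bytes[14:16] = D7 56 -> value 11095 (2 byte(s))

Answer: 3 4 3 2 2 2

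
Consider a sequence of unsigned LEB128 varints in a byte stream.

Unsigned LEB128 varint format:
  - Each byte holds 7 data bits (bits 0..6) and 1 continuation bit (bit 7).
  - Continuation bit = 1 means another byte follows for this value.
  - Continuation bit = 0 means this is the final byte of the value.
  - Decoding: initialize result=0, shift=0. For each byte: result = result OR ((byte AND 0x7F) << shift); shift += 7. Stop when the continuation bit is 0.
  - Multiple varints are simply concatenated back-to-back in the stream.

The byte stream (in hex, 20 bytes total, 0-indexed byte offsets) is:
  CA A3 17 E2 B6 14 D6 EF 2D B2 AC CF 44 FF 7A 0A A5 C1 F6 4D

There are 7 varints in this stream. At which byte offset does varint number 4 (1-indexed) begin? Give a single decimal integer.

  byte[0]=0xCA cont=1 payload=0x4A=74: acc |= 74<<0 -> acc=74 shift=7
  byte[1]=0xA3 cont=1 payload=0x23=35: acc |= 35<<7 -> acc=4554 shift=14
  byte[2]=0x17 cont=0 payload=0x17=23: acc |= 23<<14 -> acc=381386 shift=21 [end]
Varint 1: bytes[0:3] = CA A3 17 -> value 381386 (3 byte(s))
  byte[3]=0xE2 cont=1 payload=0x62=98: acc |= 98<<0 -> acc=98 shift=7
  byte[4]=0xB6 cont=1 payload=0x36=54: acc |= 54<<7 -> acc=7010 shift=14
  byte[5]=0x14 cont=0 payload=0x14=20: acc |= 20<<14 -> acc=334690 shift=21 [end]
Varint 2: bytes[3:6] = E2 B6 14 -> value 334690 (3 byte(s))
  byte[6]=0xD6 cont=1 payload=0x56=86: acc |= 86<<0 -> acc=86 shift=7
  byte[7]=0xEF cont=1 payload=0x6F=111: acc |= 111<<7 -> acc=14294 shift=14
  byte[8]=0x2D cont=0 payload=0x2D=45: acc |= 45<<14 -> acc=751574 shift=21 [end]
Varint 3: bytes[6:9] = D6 EF 2D -> value 751574 (3 byte(s))
  byte[9]=0xB2 cont=1 payload=0x32=50: acc |= 50<<0 -> acc=50 shift=7
  byte[10]=0xAC cont=1 payload=0x2C=44: acc |= 44<<7 -> acc=5682 shift=14
  byte[11]=0xCF cont=1 payload=0x4F=79: acc |= 79<<14 -> acc=1300018 shift=21
  byte[12]=0x44 cont=0 payload=0x44=68: acc |= 68<<21 -> acc=143906354 shift=28 [end]
Varint 4: bytes[9:13] = B2 AC CF 44 -> value 143906354 (4 byte(s))
  byte[13]=0xFF cont=1 payload=0x7F=127: acc |= 127<<0 -> acc=127 shift=7
  byte[14]=0x7A cont=0 payload=0x7A=122: acc |= 122<<7 -> acc=15743 shift=14 [end]
Varint 5: bytes[13:15] = FF 7A -> value 15743 (2 byte(s))
  byte[15]=0x0A cont=0 payload=0x0A=10: acc |= 10<<0 -> acc=10 shift=7 [end]
Varint 6: bytes[15:16] = 0A -> value 10 (1 byte(s))
  byte[16]=0xA5 cont=1 payload=0x25=37: acc |= 37<<0 -> acc=37 shift=7
  byte[17]=0xC1 cont=1 payload=0x41=65: acc |= 65<<7 -> acc=8357 shift=14
  byte[18]=0xF6 cont=1 payload=0x76=118: acc |= 118<<14 -> acc=1941669 shift=21
  byte[19]=0x4D cont=0 payload=0x4D=77: acc |= 77<<21 -> acc=163422373 shift=28 [end]
Varint 7: bytes[16:20] = A5 C1 F6 4D -> value 163422373 (4 byte(s))

Answer: 9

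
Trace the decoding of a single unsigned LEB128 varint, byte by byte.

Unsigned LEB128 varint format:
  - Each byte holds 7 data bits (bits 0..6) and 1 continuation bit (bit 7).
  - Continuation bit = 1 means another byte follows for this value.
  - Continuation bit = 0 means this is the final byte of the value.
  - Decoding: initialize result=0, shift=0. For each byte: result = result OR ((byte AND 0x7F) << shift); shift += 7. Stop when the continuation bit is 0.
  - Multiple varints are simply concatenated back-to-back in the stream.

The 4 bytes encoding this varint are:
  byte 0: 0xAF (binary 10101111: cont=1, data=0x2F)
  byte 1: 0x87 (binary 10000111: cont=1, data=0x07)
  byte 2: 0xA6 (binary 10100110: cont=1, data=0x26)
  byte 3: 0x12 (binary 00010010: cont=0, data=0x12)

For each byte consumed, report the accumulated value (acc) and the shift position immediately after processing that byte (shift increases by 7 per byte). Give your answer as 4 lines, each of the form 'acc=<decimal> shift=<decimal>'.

Answer: acc=47 shift=7
acc=943 shift=14
acc=623535 shift=21
acc=38372271 shift=28

Derivation:
byte 0=0xAF: payload=0x2F=47, contrib = 47<<0 = 47; acc -> 47, shift -> 7
byte 1=0x87: payload=0x07=7, contrib = 7<<7 = 896; acc -> 943, shift -> 14
byte 2=0xA6: payload=0x26=38, contrib = 38<<14 = 622592; acc -> 623535, shift -> 21
byte 3=0x12: payload=0x12=18, contrib = 18<<21 = 37748736; acc -> 38372271, shift -> 28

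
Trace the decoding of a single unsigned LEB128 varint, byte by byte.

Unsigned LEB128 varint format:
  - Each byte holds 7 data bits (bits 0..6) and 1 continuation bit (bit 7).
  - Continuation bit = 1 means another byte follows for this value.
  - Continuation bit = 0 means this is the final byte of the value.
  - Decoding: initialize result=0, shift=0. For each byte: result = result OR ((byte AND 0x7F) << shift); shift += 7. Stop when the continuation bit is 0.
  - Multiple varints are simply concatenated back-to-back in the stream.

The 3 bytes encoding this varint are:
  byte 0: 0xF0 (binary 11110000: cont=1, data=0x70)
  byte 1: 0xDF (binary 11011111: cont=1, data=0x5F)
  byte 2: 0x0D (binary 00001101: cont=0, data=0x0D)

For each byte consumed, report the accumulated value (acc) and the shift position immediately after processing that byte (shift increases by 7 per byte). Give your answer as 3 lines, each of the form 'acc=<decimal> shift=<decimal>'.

byte 0=0xF0: payload=0x70=112, contrib = 112<<0 = 112; acc -> 112, shift -> 7
byte 1=0xDF: payload=0x5F=95, contrib = 95<<7 = 12160; acc -> 12272, shift -> 14
byte 2=0x0D: payload=0x0D=13, contrib = 13<<14 = 212992; acc -> 225264, shift -> 21

Answer: acc=112 shift=7
acc=12272 shift=14
acc=225264 shift=21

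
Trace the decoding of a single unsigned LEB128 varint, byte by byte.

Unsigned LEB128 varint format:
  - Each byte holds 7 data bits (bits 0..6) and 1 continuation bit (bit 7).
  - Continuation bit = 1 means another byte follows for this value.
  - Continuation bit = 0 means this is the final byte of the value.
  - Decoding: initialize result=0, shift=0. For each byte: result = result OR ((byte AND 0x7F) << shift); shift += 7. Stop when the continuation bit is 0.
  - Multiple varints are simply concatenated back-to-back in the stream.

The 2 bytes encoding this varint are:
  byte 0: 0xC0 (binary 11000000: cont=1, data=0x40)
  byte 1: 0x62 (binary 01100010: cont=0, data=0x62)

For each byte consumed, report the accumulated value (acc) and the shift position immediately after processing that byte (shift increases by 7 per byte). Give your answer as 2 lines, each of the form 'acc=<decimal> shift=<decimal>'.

byte 0=0xC0: payload=0x40=64, contrib = 64<<0 = 64; acc -> 64, shift -> 7
byte 1=0x62: payload=0x62=98, contrib = 98<<7 = 12544; acc -> 12608, shift -> 14

Answer: acc=64 shift=7
acc=12608 shift=14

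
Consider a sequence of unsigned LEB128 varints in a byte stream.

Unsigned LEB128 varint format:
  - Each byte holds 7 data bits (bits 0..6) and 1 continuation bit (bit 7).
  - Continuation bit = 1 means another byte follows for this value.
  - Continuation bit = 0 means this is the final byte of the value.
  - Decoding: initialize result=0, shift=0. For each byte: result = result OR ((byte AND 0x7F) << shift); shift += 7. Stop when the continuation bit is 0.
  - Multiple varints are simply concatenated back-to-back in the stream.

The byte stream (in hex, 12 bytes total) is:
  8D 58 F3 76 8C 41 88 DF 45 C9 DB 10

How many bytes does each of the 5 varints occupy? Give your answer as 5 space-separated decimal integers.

Answer: 2 2 2 3 3

Derivation:
  byte[0]=0x8D cont=1 payload=0x0D=13: acc |= 13<<0 -> acc=13 shift=7
  byte[1]=0x58 cont=0 payload=0x58=88: acc |= 88<<7 -> acc=11277 shift=14 [end]
Varint 1: bytes[0:2] = 8D 58 -> value 11277 (2 byte(s))
  byte[2]=0xF3 cont=1 payload=0x73=115: acc |= 115<<0 -> acc=115 shift=7
  byte[3]=0x76 cont=0 payload=0x76=118: acc |= 118<<7 -> acc=15219 shift=14 [end]
Varint 2: bytes[2:4] = F3 76 -> value 15219 (2 byte(s))
  byte[4]=0x8C cont=1 payload=0x0C=12: acc |= 12<<0 -> acc=12 shift=7
  byte[5]=0x41 cont=0 payload=0x41=65: acc |= 65<<7 -> acc=8332 shift=14 [end]
Varint 3: bytes[4:6] = 8C 41 -> value 8332 (2 byte(s))
  byte[6]=0x88 cont=1 payload=0x08=8: acc |= 8<<0 -> acc=8 shift=7
  byte[7]=0xDF cont=1 payload=0x5F=95: acc |= 95<<7 -> acc=12168 shift=14
  byte[8]=0x45 cont=0 payload=0x45=69: acc |= 69<<14 -> acc=1142664 shift=21 [end]
Varint 4: bytes[6:9] = 88 DF 45 -> value 1142664 (3 byte(s))
  byte[9]=0xC9 cont=1 payload=0x49=73: acc |= 73<<0 -> acc=73 shift=7
  byte[10]=0xDB cont=1 payload=0x5B=91: acc |= 91<<7 -> acc=11721 shift=14
  byte[11]=0x10 cont=0 payload=0x10=16: acc |= 16<<14 -> acc=273865 shift=21 [end]
Varint 5: bytes[9:12] = C9 DB 10 -> value 273865 (3 byte(s))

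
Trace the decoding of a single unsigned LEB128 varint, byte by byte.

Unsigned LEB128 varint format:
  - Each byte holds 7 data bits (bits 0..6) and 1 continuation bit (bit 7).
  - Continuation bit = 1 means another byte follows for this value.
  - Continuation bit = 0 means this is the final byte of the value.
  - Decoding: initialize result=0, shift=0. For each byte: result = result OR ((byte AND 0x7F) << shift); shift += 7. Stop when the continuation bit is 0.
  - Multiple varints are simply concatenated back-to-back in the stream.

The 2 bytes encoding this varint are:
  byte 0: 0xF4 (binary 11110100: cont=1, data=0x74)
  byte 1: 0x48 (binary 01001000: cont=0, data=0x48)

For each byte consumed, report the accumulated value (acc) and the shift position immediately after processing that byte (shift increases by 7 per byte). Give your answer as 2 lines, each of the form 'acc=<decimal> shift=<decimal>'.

byte 0=0xF4: payload=0x74=116, contrib = 116<<0 = 116; acc -> 116, shift -> 7
byte 1=0x48: payload=0x48=72, contrib = 72<<7 = 9216; acc -> 9332, shift -> 14

Answer: acc=116 shift=7
acc=9332 shift=14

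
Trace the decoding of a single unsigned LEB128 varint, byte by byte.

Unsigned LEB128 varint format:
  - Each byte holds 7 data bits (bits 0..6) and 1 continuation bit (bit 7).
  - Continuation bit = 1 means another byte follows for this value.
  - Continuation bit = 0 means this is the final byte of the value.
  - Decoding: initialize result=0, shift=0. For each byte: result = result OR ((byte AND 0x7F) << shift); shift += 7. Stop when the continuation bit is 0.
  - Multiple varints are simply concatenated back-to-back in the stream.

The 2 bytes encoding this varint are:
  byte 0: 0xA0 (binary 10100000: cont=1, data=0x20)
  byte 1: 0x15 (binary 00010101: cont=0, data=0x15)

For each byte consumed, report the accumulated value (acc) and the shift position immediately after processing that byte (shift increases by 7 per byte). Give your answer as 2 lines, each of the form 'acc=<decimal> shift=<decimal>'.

byte 0=0xA0: payload=0x20=32, contrib = 32<<0 = 32; acc -> 32, shift -> 7
byte 1=0x15: payload=0x15=21, contrib = 21<<7 = 2688; acc -> 2720, shift -> 14

Answer: acc=32 shift=7
acc=2720 shift=14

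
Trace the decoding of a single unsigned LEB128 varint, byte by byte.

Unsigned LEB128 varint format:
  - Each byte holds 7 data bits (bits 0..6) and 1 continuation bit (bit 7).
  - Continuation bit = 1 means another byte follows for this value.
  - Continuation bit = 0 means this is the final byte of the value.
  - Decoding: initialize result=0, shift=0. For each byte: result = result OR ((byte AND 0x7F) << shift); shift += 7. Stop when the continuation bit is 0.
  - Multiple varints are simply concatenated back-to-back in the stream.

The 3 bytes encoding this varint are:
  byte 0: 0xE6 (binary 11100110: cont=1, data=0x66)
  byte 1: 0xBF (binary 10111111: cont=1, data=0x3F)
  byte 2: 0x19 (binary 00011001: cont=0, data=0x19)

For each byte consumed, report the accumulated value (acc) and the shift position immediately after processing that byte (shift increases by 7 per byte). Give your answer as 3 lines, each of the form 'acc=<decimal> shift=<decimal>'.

byte 0=0xE6: payload=0x66=102, contrib = 102<<0 = 102; acc -> 102, shift -> 7
byte 1=0xBF: payload=0x3F=63, contrib = 63<<7 = 8064; acc -> 8166, shift -> 14
byte 2=0x19: payload=0x19=25, contrib = 25<<14 = 409600; acc -> 417766, shift -> 21

Answer: acc=102 shift=7
acc=8166 shift=14
acc=417766 shift=21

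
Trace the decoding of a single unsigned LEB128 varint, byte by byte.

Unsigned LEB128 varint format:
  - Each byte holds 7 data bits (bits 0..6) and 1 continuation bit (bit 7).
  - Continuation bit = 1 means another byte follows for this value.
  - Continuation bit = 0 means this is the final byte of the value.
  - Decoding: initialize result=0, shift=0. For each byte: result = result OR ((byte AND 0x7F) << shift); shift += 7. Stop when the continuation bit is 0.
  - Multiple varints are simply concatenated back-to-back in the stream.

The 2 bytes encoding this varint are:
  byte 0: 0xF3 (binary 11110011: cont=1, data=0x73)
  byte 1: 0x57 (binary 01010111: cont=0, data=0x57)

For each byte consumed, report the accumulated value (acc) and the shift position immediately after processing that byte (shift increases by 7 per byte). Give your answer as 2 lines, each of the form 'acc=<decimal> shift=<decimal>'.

byte 0=0xF3: payload=0x73=115, contrib = 115<<0 = 115; acc -> 115, shift -> 7
byte 1=0x57: payload=0x57=87, contrib = 87<<7 = 11136; acc -> 11251, shift -> 14

Answer: acc=115 shift=7
acc=11251 shift=14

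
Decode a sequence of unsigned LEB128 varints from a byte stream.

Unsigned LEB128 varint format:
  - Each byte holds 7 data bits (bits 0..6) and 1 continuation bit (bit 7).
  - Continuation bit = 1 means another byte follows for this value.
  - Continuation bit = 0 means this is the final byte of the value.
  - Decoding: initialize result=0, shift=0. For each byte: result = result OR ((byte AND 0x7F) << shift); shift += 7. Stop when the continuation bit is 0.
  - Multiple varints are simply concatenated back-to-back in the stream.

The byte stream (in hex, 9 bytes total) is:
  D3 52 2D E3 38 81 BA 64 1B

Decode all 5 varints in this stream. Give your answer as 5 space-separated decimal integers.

Answer: 10579 45 7267 1645825 27

Derivation:
  byte[0]=0xD3 cont=1 payload=0x53=83: acc |= 83<<0 -> acc=83 shift=7
  byte[1]=0x52 cont=0 payload=0x52=82: acc |= 82<<7 -> acc=10579 shift=14 [end]
Varint 1: bytes[0:2] = D3 52 -> value 10579 (2 byte(s))
  byte[2]=0x2D cont=0 payload=0x2D=45: acc |= 45<<0 -> acc=45 shift=7 [end]
Varint 2: bytes[2:3] = 2D -> value 45 (1 byte(s))
  byte[3]=0xE3 cont=1 payload=0x63=99: acc |= 99<<0 -> acc=99 shift=7
  byte[4]=0x38 cont=0 payload=0x38=56: acc |= 56<<7 -> acc=7267 shift=14 [end]
Varint 3: bytes[3:5] = E3 38 -> value 7267 (2 byte(s))
  byte[5]=0x81 cont=1 payload=0x01=1: acc |= 1<<0 -> acc=1 shift=7
  byte[6]=0xBA cont=1 payload=0x3A=58: acc |= 58<<7 -> acc=7425 shift=14
  byte[7]=0x64 cont=0 payload=0x64=100: acc |= 100<<14 -> acc=1645825 shift=21 [end]
Varint 4: bytes[5:8] = 81 BA 64 -> value 1645825 (3 byte(s))
  byte[8]=0x1B cont=0 payload=0x1B=27: acc |= 27<<0 -> acc=27 shift=7 [end]
Varint 5: bytes[8:9] = 1B -> value 27 (1 byte(s))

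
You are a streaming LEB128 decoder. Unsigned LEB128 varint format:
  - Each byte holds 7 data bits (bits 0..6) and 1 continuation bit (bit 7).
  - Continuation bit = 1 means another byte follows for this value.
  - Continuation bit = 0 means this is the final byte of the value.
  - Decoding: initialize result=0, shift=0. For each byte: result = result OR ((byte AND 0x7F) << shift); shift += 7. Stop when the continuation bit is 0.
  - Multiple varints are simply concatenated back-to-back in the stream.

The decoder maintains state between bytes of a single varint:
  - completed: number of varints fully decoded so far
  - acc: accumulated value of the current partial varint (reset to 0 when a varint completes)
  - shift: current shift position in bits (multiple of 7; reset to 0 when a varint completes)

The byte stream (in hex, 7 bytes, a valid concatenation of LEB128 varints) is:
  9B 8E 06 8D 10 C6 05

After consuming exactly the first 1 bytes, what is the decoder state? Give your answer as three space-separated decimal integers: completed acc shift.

byte[0]=0x9B cont=1 payload=0x1B: acc |= 27<<0 -> completed=0 acc=27 shift=7

Answer: 0 27 7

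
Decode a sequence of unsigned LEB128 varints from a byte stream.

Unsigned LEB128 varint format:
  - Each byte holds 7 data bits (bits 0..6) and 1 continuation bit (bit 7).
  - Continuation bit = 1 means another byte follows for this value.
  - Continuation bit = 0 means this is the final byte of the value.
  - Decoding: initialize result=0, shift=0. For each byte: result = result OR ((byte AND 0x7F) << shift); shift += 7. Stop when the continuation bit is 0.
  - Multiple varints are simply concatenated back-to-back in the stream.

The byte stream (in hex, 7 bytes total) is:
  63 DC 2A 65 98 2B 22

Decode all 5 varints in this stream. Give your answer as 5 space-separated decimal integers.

  byte[0]=0x63 cont=0 payload=0x63=99: acc |= 99<<0 -> acc=99 shift=7 [end]
Varint 1: bytes[0:1] = 63 -> value 99 (1 byte(s))
  byte[1]=0xDC cont=1 payload=0x5C=92: acc |= 92<<0 -> acc=92 shift=7
  byte[2]=0x2A cont=0 payload=0x2A=42: acc |= 42<<7 -> acc=5468 shift=14 [end]
Varint 2: bytes[1:3] = DC 2A -> value 5468 (2 byte(s))
  byte[3]=0x65 cont=0 payload=0x65=101: acc |= 101<<0 -> acc=101 shift=7 [end]
Varint 3: bytes[3:4] = 65 -> value 101 (1 byte(s))
  byte[4]=0x98 cont=1 payload=0x18=24: acc |= 24<<0 -> acc=24 shift=7
  byte[5]=0x2B cont=0 payload=0x2B=43: acc |= 43<<7 -> acc=5528 shift=14 [end]
Varint 4: bytes[4:6] = 98 2B -> value 5528 (2 byte(s))
  byte[6]=0x22 cont=0 payload=0x22=34: acc |= 34<<0 -> acc=34 shift=7 [end]
Varint 5: bytes[6:7] = 22 -> value 34 (1 byte(s))

Answer: 99 5468 101 5528 34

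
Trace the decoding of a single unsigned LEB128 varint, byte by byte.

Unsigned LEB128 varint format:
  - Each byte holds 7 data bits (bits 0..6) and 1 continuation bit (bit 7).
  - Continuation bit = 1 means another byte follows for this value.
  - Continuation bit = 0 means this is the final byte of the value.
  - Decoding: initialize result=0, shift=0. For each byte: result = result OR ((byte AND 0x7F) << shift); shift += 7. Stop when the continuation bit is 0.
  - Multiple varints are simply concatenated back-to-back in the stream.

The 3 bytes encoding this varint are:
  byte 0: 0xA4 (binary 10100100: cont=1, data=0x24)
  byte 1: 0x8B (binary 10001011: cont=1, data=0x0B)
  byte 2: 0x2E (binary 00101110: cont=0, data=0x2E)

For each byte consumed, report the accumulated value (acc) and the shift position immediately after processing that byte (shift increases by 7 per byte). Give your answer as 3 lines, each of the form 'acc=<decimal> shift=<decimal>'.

Answer: acc=36 shift=7
acc=1444 shift=14
acc=755108 shift=21

Derivation:
byte 0=0xA4: payload=0x24=36, contrib = 36<<0 = 36; acc -> 36, shift -> 7
byte 1=0x8B: payload=0x0B=11, contrib = 11<<7 = 1408; acc -> 1444, shift -> 14
byte 2=0x2E: payload=0x2E=46, contrib = 46<<14 = 753664; acc -> 755108, shift -> 21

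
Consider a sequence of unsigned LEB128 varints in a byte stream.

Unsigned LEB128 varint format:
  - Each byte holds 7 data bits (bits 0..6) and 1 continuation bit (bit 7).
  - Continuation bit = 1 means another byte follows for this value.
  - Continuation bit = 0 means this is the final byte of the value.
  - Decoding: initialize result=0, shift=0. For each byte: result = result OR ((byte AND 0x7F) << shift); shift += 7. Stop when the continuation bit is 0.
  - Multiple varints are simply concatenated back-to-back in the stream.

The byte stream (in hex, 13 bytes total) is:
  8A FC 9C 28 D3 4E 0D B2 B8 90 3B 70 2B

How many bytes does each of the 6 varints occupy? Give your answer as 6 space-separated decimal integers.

Answer: 4 2 1 4 1 1

Derivation:
  byte[0]=0x8A cont=1 payload=0x0A=10: acc |= 10<<0 -> acc=10 shift=7
  byte[1]=0xFC cont=1 payload=0x7C=124: acc |= 124<<7 -> acc=15882 shift=14
  byte[2]=0x9C cont=1 payload=0x1C=28: acc |= 28<<14 -> acc=474634 shift=21
  byte[3]=0x28 cont=0 payload=0x28=40: acc |= 40<<21 -> acc=84360714 shift=28 [end]
Varint 1: bytes[0:4] = 8A FC 9C 28 -> value 84360714 (4 byte(s))
  byte[4]=0xD3 cont=1 payload=0x53=83: acc |= 83<<0 -> acc=83 shift=7
  byte[5]=0x4E cont=0 payload=0x4E=78: acc |= 78<<7 -> acc=10067 shift=14 [end]
Varint 2: bytes[4:6] = D3 4E -> value 10067 (2 byte(s))
  byte[6]=0x0D cont=0 payload=0x0D=13: acc |= 13<<0 -> acc=13 shift=7 [end]
Varint 3: bytes[6:7] = 0D -> value 13 (1 byte(s))
  byte[7]=0xB2 cont=1 payload=0x32=50: acc |= 50<<0 -> acc=50 shift=7
  byte[8]=0xB8 cont=1 payload=0x38=56: acc |= 56<<7 -> acc=7218 shift=14
  byte[9]=0x90 cont=1 payload=0x10=16: acc |= 16<<14 -> acc=269362 shift=21
  byte[10]=0x3B cont=0 payload=0x3B=59: acc |= 59<<21 -> acc=124001330 shift=28 [end]
Varint 4: bytes[7:11] = B2 B8 90 3B -> value 124001330 (4 byte(s))
  byte[11]=0x70 cont=0 payload=0x70=112: acc |= 112<<0 -> acc=112 shift=7 [end]
Varint 5: bytes[11:12] = 70 -> value 112 (1 byte(s))
  byte[12]=0x2B cont=0 payload=0x2B=43: acc |= 43<<0 -> acc=43 shift=7 [end]
Varint 6: bytes[12:13] = 2B -> value 43 (1 byte(s))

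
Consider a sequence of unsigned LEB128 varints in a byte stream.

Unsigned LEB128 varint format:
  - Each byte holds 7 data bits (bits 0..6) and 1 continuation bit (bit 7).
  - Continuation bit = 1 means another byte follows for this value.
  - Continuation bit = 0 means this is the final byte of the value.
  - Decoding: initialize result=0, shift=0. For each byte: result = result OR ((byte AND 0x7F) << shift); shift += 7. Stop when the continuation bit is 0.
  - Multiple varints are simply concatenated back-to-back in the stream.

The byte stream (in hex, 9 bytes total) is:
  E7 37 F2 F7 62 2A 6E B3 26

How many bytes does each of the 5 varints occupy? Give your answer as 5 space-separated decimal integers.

  byte[0]=0xE7 cont=1 payload=0x67=103: acc |= 103<<0 -> acc=103 shift=7
  byte[1]=0x37 cont=0 payload=0x37=55: acc |= 55<<7 -> acc=7143 shift=14 [end]
Varint 1: bytes[0:2] = E7 37 -> value 7143 (2 byte(s))
  byte[2]=0xF2 cont=1 payload=0x72=114: acc |= 114<<0 -> acc=114 shift=7
  byte[3]=0xF7 cont=1 payload=0x77=119: acc |= 119<<7 -> acc=15346 shift=14
  byte[4]=0x62 cont=0 payload=0x62=98: acc |= 98<<14 -> acc=1620978 shift=21 [end]
Varint 2: bytes[2:5] = F2 F7 62 -> value 1620978 (3 byte(s))
  byte[5]=0x2A cont=0 payload=0x2A=42: acc |= 42<<0 -> acc=42 shift=7 [end]
Varint 3: bytes[5:6] = 2A -> value 42 (1 byte(s))
  byte[6]=0x6E cont=0 payload=0x6E=110: acc |= 110<<0 -> acc=110 shift=7 [end]
Varint 4: bytes[6:7] = 6E -> value 110 (1 byte(s))
  byte[7]=0xB3 cont=1 payload=0x33=51: acc |= 51<<0 -> acc=51 shift=7
  byte[8]=0x26 cont=0 payload=0x26=38: acc |= 38<<7 -> acc=4915 shift=14 [end]
Varint 5: bytes[7:9] = B3 26 -> value 4915 (2 byte(s))

Answer: 2 3 1 1 2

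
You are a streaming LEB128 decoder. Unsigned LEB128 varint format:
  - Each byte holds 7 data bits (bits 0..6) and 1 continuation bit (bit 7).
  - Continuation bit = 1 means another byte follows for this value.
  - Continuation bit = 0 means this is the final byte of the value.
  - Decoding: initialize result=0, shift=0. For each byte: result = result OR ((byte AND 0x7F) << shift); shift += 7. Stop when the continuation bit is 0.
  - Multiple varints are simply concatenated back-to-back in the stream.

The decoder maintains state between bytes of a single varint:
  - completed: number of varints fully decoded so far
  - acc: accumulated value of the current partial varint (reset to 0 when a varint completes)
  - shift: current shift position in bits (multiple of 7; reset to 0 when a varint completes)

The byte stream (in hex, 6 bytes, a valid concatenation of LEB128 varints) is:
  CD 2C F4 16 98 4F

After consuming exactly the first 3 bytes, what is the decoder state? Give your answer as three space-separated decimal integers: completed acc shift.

byte[0]=0xCD cont=1 payload=0x4D: acc |= 77<<0 -> completed=0 acc=77 shift=7
byte[1]=0x2C cont=0 payload=0x2C: varint #1 complete (value=5709); reset -> completed=1 acc=0 shift=0
byte[2]=0xF4 cont=1 payload=0x74: acc |= 116<<0 -> completed=1 acc=116 shift=7

Answer: 1 116 7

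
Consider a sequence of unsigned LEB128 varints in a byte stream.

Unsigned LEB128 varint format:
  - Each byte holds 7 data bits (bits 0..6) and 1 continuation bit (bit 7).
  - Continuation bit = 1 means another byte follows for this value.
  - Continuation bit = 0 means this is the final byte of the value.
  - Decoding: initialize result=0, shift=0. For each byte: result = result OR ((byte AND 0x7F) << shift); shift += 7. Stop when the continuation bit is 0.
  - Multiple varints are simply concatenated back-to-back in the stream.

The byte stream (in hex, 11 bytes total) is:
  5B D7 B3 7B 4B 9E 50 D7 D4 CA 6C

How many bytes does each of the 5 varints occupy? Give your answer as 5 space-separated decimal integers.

Answer: 1 3 1 2 4

Derivation:
  byte[0]=0x5B cont=0 payload=0x5B=91: acc |= 91<<0 -> acc=91 shift=7 [end]
Varint 1: bytes[0:1] = 5B -> value 91 (1 byte(s))
  byte[1]=0xD7 cont=1 payload=0x57=87: acc |= 87<<0 -> acc=87 shift=7
  byte[2]=0xB3 cont=1 payload=0x33=51: acc |= 51<<7 -> acc=6615 shift=14
  byte[3]=0x7B cont=0 payload=0x7B=123: acc |= 123<<14 -> acc=2021847 shift=21 [end]
Varint 2: bytes[1:4] = D7 B3 7B -> value 2021847 (3 byte(s))
  byte[4]=0x4B cont=0 payload=0x4B=75: acc |= 75<<0 -> acc=75 shift=7 [end]
Varint 3: bytes[4:5] = 4B -> value 75 (1 byte(s))
  byte[5]=0x9E cont=1 payload=0x1E=30: acc |= 30<<0 -> acc=30 shift=7
  byte[6]=0x50 cont=0 payload=0x50=80: acc |= 80<<7 -> acc=10270 shift=14 [end]
Varint 4: bytes[5:7] = 9E 50 -> value 10270 (2 byte(s))
  byte[7]=0xD7 cont=1 payload=0x57=87: acc |= 87<<0 -> acc=87 shift=7
  byte[8]=0xD4 cont=1 payload=0x54=84: acc |= 84<<7 -> acc=10839 shift=14
  byte[9]=0xCA cont=1 payload=0x4A=74: acc |= 74<<14 -> acc=1223255 shift=21
  byte[10]=0x6C cont=0 payload=0x6C=108: acc |= 108<<21 -> acc=227715671 shift=28 [end]
Varint 5: bytes[7:11] = D7 D4 CA 6C -> value 227715671 (4 byte(s))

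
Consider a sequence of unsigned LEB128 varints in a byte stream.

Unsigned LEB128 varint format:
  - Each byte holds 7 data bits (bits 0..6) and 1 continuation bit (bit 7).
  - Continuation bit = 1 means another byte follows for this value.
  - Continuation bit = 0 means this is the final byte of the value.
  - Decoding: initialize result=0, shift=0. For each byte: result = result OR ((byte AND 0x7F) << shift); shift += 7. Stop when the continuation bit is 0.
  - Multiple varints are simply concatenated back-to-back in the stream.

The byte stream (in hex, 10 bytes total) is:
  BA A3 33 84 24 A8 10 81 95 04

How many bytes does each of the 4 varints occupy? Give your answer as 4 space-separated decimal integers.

Answer: 3 2 2 3

Derivation:
  byte[0]=0xBA cont=1 payload=0x3A=58: acc |= 58<<0 -> acc=58 shift=7
  byte[1]=0xA3 cont=1 payload=0x23=35: acc |= 35<<7 -> acc=4538 shift=14
  byte[2]=0x33 cont=0 payload=0x33=51: acc |= 51<<14 -> acc=840122 shift=21 [end]
Varint 1: bytes[0:3] = BA A3 33 -> value 840122 (3 byte(s))
  byte[3]=0x84 cont=1 payload=0x04=4: acc |= 4<<0 -> acc=4 shift=7
  byte[4]=0x24 cont=0 payload=0x24=36: acc |= 36<<7 -> acc=4612 shift=14 [end]
Varint 2: bytes[3:5] = 84 24 -> value 4612 (2 byte(s))
  byte[5]=0xA8 cont=1 payload=0x28=40: acc |= 40<<0 -> acc=40 shift=7
  byte[6]=0x10 cont=0 payload=0x10=16: acc |= 16<<7 -> acc=2088 shift=14 [end]
Varint 3: bytes[5:7] = A8 10 -> value 2088 (2 byte(s))
  byte[7]=0x81 cont=1 payload=0x01=1: acc |= 1<<0 -> acc=1 shift=7
  byte[8]=0x95 cont=1 payload=0x15=21: acc |= 21<<7 -> acc=2689 shift=14
  byte[9]=0x04 cont=0 payload=0x04=4: acc |= 4<<14 -> acc=68225 shift=21 [end]
Varint 4: bytes[7:10] = 81 95 04 -> value 68225 (3 byte(s))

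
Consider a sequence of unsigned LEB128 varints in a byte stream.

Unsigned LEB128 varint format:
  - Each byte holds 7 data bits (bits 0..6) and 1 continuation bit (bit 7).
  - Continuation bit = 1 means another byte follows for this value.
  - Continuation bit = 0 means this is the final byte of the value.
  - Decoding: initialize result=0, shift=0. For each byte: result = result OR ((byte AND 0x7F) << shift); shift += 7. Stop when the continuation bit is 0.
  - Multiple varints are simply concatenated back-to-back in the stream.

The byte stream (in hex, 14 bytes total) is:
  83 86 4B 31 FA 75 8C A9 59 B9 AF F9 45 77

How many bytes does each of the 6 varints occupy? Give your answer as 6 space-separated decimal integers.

  byte[0]=0x83 cont=1 payload=0x03=3: acc |= 3<<0 -> acc=3 shift=7
  byte[1]=0x86 cont=1 payload=0x06=6: acc |= 6<<7 -> acc=771 shift=14
  byte[2]=0x4B cont=0 payload=0x4B=75: acc |= 75<<14 -> acc=1229571 shift=21 [end]
Varint 1: bytes[0:3] = 83 86 4B -> value 1229571 (3 byte(s))
  byte[3]=0x31 cont=0 payload=0x31=49: acc |= 49<<0 -> acc=49 shift=7 [end]
Varint 2: bytes[3:4] = 31 -> value 49 (1 byte(s))
  byte[4]=0xFA cont=1 payload=0x7A=122: acc |= 122<<0 -> acc=122 shift=7
  byte[5]=0x75 cont=0 payload=0x75=117: acc |= 117<<7 -> acc=15098 shift=14 [end]
Varint 3: bytes[4:6] = FA 75 -> value 15098 (2 byte(s))
  byte[6]=0x8C cont=1 payload=0x0C=12: acc |= 12<<0 -> acc=12 shift=7
  byte[7]=0xA9 cont=1 payload=0x29=41: acc |= 41<<7 -> acc=5260 shift=14
  byte[8]=0x59 cont=0 payload=0x59=89: acc |= 89<<14 -> acc=1463436 shift=21 [end]
Varint 4: bytes[6:9] = 8C A9 59 -> value 1463436 (3 byte(s))
  byte[9]=0xB9 cont=1 payload=0x39=57: acc |= 57<<0 -> acc=57 shift=7
  byte[10]=0xAF cont=1 payload=0x2F=47: acc |= 47<<7 -> acc=6073 shift=14
  byte[11]=0xF9 cont=1 payload=0x79=121: acc |= 121<<14 -> acc=1988537 shift=21
  byte[12]=0x45 cont=0 payload=0x45=69: acc |= 69<<21 -> acc=146692025 shift=28 [end]
Varint 5: bytes[9:13] = B9 AF F9 45 -> value 146692025 (4 byte(s))
  byte[13]=0x77 cont=0 payload=0x77=119: acc |= 119<<0 -> acc=119 shift=7 [end]
Varint 6: bytes[13:14] = 77 -> value 119 (1 byte(s))

Answer: 3 1 2 3 4 1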